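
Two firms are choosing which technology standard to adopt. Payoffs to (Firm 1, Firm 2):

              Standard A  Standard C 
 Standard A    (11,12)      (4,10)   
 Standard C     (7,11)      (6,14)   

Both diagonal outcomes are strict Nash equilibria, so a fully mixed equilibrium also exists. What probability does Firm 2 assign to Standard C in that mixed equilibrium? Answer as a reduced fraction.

2/3

Firm 2's mix q on Standard A must make Firm 1 indifferent between Standard A and Standard C.
Firm 1's payoff from Standard A: 11q + 4(1−q). From Standard C: 7q + 6(1−q).
Set equal: 4q = 2(1−q) → q = 2/6 = 1/3.
Probability on Standard C is 1 − 1/3 = 2/3.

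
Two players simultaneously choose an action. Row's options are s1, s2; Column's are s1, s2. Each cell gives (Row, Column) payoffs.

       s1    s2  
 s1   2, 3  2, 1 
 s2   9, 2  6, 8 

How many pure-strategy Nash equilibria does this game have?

1

Both s2: Row gets 6 (best alternative 2); Column gets 8 (best alternative 2). Neither deviates — NE.
Both s1 is not a NE: Row would switch to s2 (9 > 2).
No other cell survives both best-response checks, so there is 1 pure NE.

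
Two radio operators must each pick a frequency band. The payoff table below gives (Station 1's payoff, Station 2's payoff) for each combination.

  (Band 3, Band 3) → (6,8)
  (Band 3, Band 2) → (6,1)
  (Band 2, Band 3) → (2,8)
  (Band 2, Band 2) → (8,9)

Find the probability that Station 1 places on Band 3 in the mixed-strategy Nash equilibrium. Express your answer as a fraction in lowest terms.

1/8

Station 1's mix p on Band 3 must make Station 2 indifferent between Band 3 and Band 2.
Station 2's payoff from Band 3: 8p + 8(1−p). From Band 2: 1p + 9(1−p).
Set equal: 7p = 1(1−p) → p = 1/8.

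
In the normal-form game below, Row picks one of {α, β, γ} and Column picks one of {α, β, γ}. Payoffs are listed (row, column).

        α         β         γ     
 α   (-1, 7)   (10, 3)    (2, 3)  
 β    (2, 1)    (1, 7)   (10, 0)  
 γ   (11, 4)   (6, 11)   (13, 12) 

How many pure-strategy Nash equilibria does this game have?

1

Both γ: Row gets 13 (best alternative 10); Column gets 12 (best alternative 11). Neither deviates — NE.
Both β is not a NE: Row would switch to α (10 > 1).
No other cell survives both best-response checks, so there is 1 pure NE.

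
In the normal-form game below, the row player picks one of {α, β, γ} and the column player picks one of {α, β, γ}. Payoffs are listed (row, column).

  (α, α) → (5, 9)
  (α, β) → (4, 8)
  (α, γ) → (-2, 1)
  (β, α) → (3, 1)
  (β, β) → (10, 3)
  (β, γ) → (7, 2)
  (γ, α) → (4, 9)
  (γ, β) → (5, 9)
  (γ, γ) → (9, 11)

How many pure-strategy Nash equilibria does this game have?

Both α: the row player gets 5 (best alternative 4); the column player gets 9 (best alternative 8). Neither deviates — NE.
Both β: the row player gets 10 (best alternative 5); the column player gets 3 (best alternative 2). Neither deviates — NE.
Both γ: the row player gets 9 (best alternative 7); the column player gets 11 (best alternative 9). Neither deviates — NE.
(α, γ) is not a NE: the row player would switch to γ (9 > -2).
No other cell survives both best-response checks, so there are 3 pure NE.

3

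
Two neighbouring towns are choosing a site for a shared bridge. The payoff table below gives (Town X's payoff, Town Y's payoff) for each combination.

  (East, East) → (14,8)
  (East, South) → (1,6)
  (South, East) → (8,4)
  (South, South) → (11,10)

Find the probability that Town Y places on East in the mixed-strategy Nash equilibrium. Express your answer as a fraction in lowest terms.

Town Y's mix q on East must make Town X indifferent between East and South.
Town X's payoff from East: 14q + 1(1−q). From South: 8q + 11(1−q).
Set equal: 6q = 10(1−q) → q = 10/16 = 5/8.

5/8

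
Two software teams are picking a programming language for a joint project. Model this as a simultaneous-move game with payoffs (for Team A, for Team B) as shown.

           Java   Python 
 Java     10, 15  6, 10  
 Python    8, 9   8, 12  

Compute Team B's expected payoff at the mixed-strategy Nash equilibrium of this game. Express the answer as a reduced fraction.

45/4

Team A mixes with probability p on Java, chosen so Team B is indifferent: 15p + 9(1−p) = 10p + 12(1−p) gives p = 3/8.
Team B's expected payoff is 15·3/8 + 9·5/8 = 45/4.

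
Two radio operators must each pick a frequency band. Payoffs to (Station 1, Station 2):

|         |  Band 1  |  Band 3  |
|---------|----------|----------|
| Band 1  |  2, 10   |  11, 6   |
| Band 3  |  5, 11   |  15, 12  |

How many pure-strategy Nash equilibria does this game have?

1

Both Band 3: Station 1 gets 15 (best alternative 11); Station 2 gets 12 (best alternative 11). Neither deviates — NE.
Both Band 1 is not a NE: Station 1 would switch to Band 3 (5 > 2).
No other cell survives both best-response checks, so there is 1 pure NE.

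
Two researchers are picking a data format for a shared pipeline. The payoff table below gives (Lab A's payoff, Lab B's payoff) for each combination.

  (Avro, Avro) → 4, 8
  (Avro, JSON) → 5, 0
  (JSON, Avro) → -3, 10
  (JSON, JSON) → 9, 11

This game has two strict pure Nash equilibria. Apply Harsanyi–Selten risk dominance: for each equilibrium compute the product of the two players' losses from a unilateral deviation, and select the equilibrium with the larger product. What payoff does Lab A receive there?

4

At both Avro: Lab A loses 4 − (-3) = 7 by deviating; Lab B loses 8 − 0 = 8. Product = 7·8 = 56.
At both JSON: Lab A loses 9 − 5 = 4 by deviating; Lab B loses 11 − 10 = 1. Product = 4·1 = 4.
56 > 4, so both Avro is risk-dominant. Lab A's payoff there is 4.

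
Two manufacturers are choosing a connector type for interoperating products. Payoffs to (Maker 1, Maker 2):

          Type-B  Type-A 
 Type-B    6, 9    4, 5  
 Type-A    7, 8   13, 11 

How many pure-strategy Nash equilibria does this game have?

1

Both Type-A: Maker 1 gets 13 (best alternative 4); Maker 2 gets 11 (best alternative 8). Neither deviates — NE.
Both Type-B is not a NE: Maker 1 would switch to Type-A (7 > 6).
No other cell survives both best-response checks, so there is 1 pure NE.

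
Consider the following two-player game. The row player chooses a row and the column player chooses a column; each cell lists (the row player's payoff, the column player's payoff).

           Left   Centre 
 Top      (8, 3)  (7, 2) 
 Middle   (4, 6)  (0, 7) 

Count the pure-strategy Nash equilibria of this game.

(Top, Left): the row player gets 8 (best alternative 4); the column player gets 3 (best alternative 2). Neither deviates — NE.
(Middle, Centre) is not a NE: the row player would switch to Top (7 > 0).
No other cell survives both best-response checks, so there is 1 pure NE.

1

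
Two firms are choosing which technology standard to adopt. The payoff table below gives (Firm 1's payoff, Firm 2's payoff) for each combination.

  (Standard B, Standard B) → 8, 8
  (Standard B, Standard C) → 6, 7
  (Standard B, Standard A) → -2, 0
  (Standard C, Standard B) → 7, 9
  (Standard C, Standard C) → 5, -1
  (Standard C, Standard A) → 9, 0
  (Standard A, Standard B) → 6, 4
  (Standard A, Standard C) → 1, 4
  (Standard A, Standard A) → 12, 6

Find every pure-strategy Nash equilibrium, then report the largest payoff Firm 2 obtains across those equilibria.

8

Both Standard B is a pure NE (Firm 1: 8 ≥ 7; Firm 2: 8 ≥ 7). Firm 2 gets 8.
Both Standard A is a pure NE (Firm 1: 12 ≥ 9; Firm 2: 6 ≥ 4). Firm 2 gets 6.
Every other cell has a profitable deviation for at least one player. Highest of {8, 6} is 8.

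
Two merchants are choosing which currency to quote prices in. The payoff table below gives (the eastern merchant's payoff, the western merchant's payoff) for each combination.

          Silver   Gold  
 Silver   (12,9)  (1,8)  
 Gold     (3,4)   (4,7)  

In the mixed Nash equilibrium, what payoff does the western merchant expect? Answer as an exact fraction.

The eastern merchant mixes with probability p on Silver, chosen so the western merchant is indifferent: 9p + 4(1−p) = 8p + 7(1−p) gives p = 3/4.
The western merchant's expected payoff is 9·3/4 + 4·1/4 = 31/4.

31/4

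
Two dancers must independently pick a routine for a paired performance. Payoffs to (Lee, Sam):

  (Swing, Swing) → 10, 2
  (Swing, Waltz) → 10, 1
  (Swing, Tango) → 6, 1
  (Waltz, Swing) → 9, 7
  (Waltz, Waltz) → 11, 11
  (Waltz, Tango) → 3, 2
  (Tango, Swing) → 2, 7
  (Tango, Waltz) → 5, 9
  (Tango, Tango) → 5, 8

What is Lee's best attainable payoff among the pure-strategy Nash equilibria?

Both Swing is a pure NE (Lee: 10 ≥ 9; Sam: 2 ≥ 1). Lee gets 10.
Both Waltz is a pure NE (Lee: 11 ≥ 10; Sam: 11 ≥ 7). Lee gets 11.
Every other cell has a profitable deviation for at least one player. Highest of {10, 11} is 11.

11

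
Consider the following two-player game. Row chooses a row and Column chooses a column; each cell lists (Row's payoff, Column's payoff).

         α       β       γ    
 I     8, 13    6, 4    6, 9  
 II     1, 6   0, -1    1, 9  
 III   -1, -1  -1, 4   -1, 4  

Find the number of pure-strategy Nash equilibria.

1

(I, α): Row gets 8 (best alternative 1); Column gets 13 (best alternative 9). Neither deviates — NE.
(II, β) is not a NE: Row would switch to I (6 > 0).
No other cell survives both best-response checks, so there is 1 pure NE.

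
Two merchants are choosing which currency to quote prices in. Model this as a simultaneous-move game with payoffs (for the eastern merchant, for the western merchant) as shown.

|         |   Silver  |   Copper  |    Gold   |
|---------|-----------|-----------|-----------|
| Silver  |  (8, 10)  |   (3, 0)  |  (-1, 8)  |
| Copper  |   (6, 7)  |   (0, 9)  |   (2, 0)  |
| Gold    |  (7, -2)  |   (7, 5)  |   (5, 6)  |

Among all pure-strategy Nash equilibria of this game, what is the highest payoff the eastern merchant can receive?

8

Both Silver is a pure NE (the eastern merchant: 8 ≥ 7; the western merchant: 10 ≥ 8). The eastern merchant gets 8.
Both Gold is a pure NE (the eastern merchant: 5 ≥ 2; the western merchant: 6 ≥ 5). The eastern merchant gets 5.
Every other cell has a profitable deviation for at least one player. Highest of {8, 5} is 8.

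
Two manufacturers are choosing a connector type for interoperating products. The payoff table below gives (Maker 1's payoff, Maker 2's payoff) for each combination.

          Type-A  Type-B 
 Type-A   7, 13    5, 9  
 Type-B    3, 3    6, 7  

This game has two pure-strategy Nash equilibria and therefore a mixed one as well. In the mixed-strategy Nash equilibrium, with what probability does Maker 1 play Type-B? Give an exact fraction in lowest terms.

Maker 1's mix p on Type-A must make Maker 2 indifferent between Type-A and Type-B.
Maker 2's payoff from Type-A: 13p + 3(1−p). From Type-B: 9p + 7(1−p).
Set equal: 4p = 4(1−p) → p = 4/8 = 1/2.
Probability on Type-B is 1 − 1/2 = 1/2.

1/2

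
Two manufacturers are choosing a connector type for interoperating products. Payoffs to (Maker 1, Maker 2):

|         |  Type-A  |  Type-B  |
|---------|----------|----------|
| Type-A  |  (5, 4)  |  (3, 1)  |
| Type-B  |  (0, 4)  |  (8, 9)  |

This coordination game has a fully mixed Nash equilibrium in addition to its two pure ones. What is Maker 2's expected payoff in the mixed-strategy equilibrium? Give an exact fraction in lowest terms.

4

Maker 1 mixes with probability p on Type-A, chosen so Maker 2 is indifferent: 4p + 4(1−p) = 1p + 9(1−p) gives p = 5/8.
Maker 2's expected payoff is 4·5/8 + 4·3/8 = 4.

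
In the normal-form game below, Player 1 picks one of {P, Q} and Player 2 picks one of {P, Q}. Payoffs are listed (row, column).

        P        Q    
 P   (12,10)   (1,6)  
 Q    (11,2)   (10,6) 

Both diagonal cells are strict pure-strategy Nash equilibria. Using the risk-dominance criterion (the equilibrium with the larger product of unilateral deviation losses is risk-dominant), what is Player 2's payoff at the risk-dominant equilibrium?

At both P: Player 1 loses 12 − 11 = 1 by deviating; Player 2 loses 10 − 6 = 4. Product = 1·4 = 4.
At both Q: Player 1 loses 10 − 1 = 9 by deviating; Player 2 loses 6 − 2 = 4. Product = 9·4 = 36.
36 > 4, so both Q is risk-dominant. Player 2's payoff there is 6.

6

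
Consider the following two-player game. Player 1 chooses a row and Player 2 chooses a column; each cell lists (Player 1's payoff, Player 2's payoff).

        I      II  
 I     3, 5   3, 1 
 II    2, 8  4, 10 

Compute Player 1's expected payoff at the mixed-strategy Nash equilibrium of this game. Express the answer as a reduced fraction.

Player 2 mixes with probability q on I, chosen so Player 1 is indifferent: 3q + 3(1−q) = 2q + 4(1−q) gives q = 1/2.
Player 1's expected payoff (from either row, since indifferent) is 3·1/2 + 3·1/2 = 3.

3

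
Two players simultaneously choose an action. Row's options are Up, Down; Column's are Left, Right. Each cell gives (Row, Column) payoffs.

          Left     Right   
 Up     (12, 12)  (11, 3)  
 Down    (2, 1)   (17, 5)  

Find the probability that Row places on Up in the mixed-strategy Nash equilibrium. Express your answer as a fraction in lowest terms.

Row's mix p on Up must make Column indifferent between Left and Right.
Column's payoff from Left: 12p + 1(1−p). From Right: 3p + 5(1−p).
Set equal: 9p = 4(1−p) → p = 4/13.

4/13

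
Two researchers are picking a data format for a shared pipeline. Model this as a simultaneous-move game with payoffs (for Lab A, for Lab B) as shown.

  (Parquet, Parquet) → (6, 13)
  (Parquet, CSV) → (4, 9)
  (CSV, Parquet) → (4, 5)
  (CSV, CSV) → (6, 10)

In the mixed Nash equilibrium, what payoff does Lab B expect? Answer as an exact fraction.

85/9

Lab A mixes with probability p on Parquet, chosen so Lab B is indifferent: 13p + 5(1−p) = 9p + 10(1−p) gives p = 5/9.
Lab B's expected payoff is 13·5/9 + 5·4/9 = 85/9.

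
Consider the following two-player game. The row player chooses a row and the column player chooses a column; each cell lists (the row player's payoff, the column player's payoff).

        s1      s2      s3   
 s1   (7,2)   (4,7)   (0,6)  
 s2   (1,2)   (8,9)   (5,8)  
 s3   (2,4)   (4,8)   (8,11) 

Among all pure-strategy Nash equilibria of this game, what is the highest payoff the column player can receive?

Both s2 is a pure NE (the row player: 8 ≥ 4; the column player: 9 ≥ 8). The column player gets 9.
Both s3 is a pure NE (the row player: 8 ≥ 5; the column player: 11 ≥ 8). The column player gets 11.
Every other cell has a profitable deviation for at least one player. Highest of {9, 11} is 11.

11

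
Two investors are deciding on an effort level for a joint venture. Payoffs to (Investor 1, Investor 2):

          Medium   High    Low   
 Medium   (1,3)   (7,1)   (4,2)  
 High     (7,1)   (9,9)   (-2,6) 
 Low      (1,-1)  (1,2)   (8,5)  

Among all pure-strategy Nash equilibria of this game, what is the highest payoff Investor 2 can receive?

9

Both High is a pure NE (Investor 1: 9 ≥ 7; Investor 2: 9 ≥ 6). Investor 2 gets 9.
Both Low is a pure NE (Investor 1: 8 ≥ 4; Investor 2: 5 ≥ 2). Investor 2 gets 5.
Every other cell has a profitable deviation for at least one player. Highest of {9, 5} is 9.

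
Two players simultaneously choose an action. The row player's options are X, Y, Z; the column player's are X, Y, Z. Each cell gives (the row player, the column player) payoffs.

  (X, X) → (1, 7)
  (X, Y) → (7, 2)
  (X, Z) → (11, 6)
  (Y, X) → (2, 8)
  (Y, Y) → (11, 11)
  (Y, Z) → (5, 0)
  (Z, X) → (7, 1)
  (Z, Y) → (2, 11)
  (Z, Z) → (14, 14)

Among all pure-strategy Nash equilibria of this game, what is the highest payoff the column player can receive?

Both Y is a pure NE (the row player: 11 ≥ 7; the column player: 11 ≥ 8). The column player gets 11.
Both Z is a pure NE (the row player: 14 ≥ 11; the column player: 14 ≥ 11). The column player gets 14.
Every other cell has a profitable deviation for at least one player. Highest of {11, 14} is 14.

14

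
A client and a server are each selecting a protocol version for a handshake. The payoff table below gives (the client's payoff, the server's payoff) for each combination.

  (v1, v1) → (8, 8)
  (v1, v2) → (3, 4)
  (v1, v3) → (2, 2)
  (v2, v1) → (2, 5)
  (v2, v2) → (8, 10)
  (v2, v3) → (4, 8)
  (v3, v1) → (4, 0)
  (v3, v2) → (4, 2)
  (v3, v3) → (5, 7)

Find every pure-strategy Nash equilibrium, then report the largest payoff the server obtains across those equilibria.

Both v1 is a pure NE (the client: 8 ≥ 4; the server: 8 ≥ 4). The server gets 8.
Both v2 is a pure NE (the client: 8 ≥ 4; the server: 10 ≥ 8). The server gets 10.
Both v3 is a pure NE (the client: 5 ≥ 4; the server: 7 ≥ 2). The server gets 7.
Every other cell has a profitable deviation for at least one player. Highest of {8, 10, 7} is 10.

10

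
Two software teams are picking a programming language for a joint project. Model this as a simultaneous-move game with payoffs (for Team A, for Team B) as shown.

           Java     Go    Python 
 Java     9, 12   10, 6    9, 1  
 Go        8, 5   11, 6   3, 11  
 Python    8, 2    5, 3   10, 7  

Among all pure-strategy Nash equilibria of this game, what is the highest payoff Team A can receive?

10

Both Java is a pure NE (Team A: 9 ≥ 8; Team B: 12 ≥ 6). Team A gets 9.
Both Python is a pure NE (Team A: 10 ≥ 9; Team B: 7 ≥ 3). Team A gets 10.
Every other cell has a profitable deviation for at least one player. Highest of {9, 10} is 10.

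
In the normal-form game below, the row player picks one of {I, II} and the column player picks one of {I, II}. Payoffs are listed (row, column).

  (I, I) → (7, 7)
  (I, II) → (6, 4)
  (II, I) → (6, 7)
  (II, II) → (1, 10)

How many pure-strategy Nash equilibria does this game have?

Both I: the row player gets 7 (best alternative 6); the column player gets 7 (best alternative 4). Neither deviates — NE.
Both II is not a NE: the row player would switch to I (6 > 1).
No other cell survives both best-response checks, so there is 1 pure NE.

1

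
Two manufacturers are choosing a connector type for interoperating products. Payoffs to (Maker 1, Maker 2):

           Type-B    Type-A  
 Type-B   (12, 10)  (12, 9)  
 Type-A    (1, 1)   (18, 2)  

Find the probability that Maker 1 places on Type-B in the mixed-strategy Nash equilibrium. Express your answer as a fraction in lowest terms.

Maker 1's mix p on Type-B must make Maker 2 indifferent between Type-B and Type-A.
Maker 2's payoff from Type-B: 10p + 1(1−p). From Type-A: 9p + 2(1−p).
Set equal: 1p = 1(1−p) → p = 1/2.

1/2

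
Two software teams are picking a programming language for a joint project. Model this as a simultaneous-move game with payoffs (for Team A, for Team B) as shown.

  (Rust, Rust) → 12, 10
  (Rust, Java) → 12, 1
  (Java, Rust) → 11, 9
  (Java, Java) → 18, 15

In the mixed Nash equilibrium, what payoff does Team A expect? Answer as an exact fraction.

12

Team B mixes with probability q on Rust, chosen so Team A is indifferent: 12q + 12(1−q) = 11q + 18(1−q) gives q = 6/7.
Team A's expected payoff (from either row, since indifferent) is 12·6/7 + 12·1/7 = 12.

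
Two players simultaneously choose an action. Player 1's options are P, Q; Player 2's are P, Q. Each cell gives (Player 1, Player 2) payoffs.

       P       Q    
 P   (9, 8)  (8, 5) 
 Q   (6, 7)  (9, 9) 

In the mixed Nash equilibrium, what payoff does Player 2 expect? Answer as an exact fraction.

Player 1 mixes with probability p on P, chosen so Player 2 is indifferent: 8p + 7(1−p) = 5p + 9(1−p) gives p = 2/5.
Player 2's expected payoff is 8·2/5 + 7·3/5 = 37/5.

37/5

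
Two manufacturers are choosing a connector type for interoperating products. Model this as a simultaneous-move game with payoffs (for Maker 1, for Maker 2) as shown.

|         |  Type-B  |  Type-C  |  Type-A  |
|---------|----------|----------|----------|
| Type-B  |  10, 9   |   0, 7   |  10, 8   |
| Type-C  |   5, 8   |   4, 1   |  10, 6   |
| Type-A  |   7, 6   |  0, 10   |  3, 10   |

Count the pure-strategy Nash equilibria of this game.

Both Type-B: Maker 1 gets 10 (best alternative 7); Maker 2 gets 9 (best alternative 8). Neither deviates — NE.
Both Type-C is not a NE: Maker 2 would switch to Type-B (8 > 1).
No other cell survives both best-response checks, so there is 1 pure NE.

1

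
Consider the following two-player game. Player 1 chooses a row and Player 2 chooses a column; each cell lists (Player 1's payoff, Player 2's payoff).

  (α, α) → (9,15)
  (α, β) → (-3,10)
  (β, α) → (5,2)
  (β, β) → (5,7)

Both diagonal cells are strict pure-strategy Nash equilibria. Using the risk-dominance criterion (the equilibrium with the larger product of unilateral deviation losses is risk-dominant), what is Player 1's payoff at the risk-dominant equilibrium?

At both α: Player 1 loses 9 − 5 = 4 by deviating; Player 2 loses 15 − 10 = 5. Product = 4·5 = 20.
At both β: Player 1 loses 5 − (-3) = 8 by deviating; Player 2 loses 7 − 2 = 5. Product = 8·5 = 40.
40 > 20, so both β is risk-dominant. Player 1's payoff there is 5.

5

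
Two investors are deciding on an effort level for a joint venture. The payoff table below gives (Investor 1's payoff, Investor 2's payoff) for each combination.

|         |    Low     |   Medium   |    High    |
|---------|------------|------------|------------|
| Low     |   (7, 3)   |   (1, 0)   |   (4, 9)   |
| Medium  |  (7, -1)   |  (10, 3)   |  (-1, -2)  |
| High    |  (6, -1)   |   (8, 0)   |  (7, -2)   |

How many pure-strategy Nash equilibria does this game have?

Both Medium: Investor 1 gets 10 (best alternative 8); Investor 2 gets 3 (best alternative -1). Neither deviates — NE.
Both Low is not a NE: Investor 2 would switch to High (9 > 3).
No other cell survives both best-response checks, so there is 1 pure NE.

1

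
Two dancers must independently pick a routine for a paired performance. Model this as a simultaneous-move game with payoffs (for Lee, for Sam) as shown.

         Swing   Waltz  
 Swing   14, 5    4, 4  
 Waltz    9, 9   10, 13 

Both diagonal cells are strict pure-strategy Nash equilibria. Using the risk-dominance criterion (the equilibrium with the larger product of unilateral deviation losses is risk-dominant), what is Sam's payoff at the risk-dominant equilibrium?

At both Swing: Lee loses 14 − 9 = 5 by deviating; Sam loses 5 − 4 = 1. Product = 5·1 = 5.
At both Waltz: Lee loses 10 − 4 = 6 by deviating; Sam loses 13 − 9 = 4. Product = 6·4 = 24.
24 > 5, so both Waltz is risk-dominant. Sam's payoff there is 13.

13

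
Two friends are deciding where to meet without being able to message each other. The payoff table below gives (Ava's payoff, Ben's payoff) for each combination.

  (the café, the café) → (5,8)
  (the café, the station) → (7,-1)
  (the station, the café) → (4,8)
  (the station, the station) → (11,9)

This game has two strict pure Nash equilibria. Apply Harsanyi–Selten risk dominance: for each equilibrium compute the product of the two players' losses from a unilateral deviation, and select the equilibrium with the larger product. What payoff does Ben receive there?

8

At both the café: Ava loses 5 − 4 = 1 by deviating; Ben loses 8 − (-1) = 9. Product = 1·9 = 9.
At both the station: Ava loses 11 − 7 = 4 by deviating; Ben loses 9 − 8 = 1. Product = 4·1 = 4.
9 > 4, so both the café is risk-dominant. Ben's payoff there is 8.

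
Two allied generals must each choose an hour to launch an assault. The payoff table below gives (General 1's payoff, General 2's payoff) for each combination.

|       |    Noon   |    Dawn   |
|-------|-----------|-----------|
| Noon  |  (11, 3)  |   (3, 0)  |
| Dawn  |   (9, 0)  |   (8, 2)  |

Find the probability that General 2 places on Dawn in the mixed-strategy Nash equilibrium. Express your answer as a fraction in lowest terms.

General 2's mix q on Noon must make General 1 indifferent between Noon and Dawn.
General 1's payoff from Noon: 11q + 3(1−q). From Dawn: 9q + 8(1−q).
Set equal: 2q = 5(1−q) → q = 5/7.
Probability on Dawn is 1 − 5/7 = 2/7.

2/7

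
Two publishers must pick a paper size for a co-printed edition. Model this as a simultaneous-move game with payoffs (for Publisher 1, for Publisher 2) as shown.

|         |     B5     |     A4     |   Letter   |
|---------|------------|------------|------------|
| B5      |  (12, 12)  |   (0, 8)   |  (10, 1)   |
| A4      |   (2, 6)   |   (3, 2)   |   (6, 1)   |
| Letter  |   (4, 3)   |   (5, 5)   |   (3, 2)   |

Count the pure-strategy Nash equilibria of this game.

Both B5: Publisher 1 gets 12 (best alternative 4); Publisher 2 gets 12 (best alternative 8). Neither deviates — NE.
(Letter, A4): Publisher 1 gets 5 (best alternative 3); Publisher 2 gets 5 (best alternative 3). Neither deviates — NE.
Both A4 is not a NE: Publisher 1 would switch to Letter (5 > 3).
No other cell survives both best-response checks, so there are 2 pure NE.

2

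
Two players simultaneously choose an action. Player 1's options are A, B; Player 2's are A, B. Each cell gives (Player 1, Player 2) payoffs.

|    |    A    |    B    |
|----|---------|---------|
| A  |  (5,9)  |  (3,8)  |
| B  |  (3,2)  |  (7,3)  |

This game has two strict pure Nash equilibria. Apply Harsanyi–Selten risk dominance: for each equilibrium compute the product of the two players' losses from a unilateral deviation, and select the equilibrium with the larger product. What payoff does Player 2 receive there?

At both A: Player 1 loses 5 − 3 = 2 by deviating; Player 2 loses 9 − 8 = 1. Product = 2·1 = 2.
At both B: Player 1 loses 7 − 3 = 4 by deviating; Player 2 loses 3 − 2 = 1. Product = 4·1 = 4.
4 > 2, so both B is risk-dominant. Player 2's payoff there is 3.

3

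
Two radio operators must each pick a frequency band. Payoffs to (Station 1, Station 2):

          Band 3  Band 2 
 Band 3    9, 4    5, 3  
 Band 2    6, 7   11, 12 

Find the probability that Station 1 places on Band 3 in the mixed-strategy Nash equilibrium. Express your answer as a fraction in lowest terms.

Station 1's mix p on Band 3 must make Station 2 indifferent between Band 3 and Band 2.
Station 2's payoff from Band 3: 4p + 7(1−p). From Band 2: 3p + 12(1−p).
Set equal: 1p = 5(1−p) → p = 5/6.

5/6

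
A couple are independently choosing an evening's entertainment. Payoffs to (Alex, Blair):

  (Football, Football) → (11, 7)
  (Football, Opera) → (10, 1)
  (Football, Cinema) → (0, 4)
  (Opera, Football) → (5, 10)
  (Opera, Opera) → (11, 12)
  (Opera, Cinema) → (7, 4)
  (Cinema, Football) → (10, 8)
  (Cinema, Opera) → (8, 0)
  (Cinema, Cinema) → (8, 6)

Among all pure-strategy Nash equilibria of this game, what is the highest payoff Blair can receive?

Both Football is a pure NE (Alex: 11 ≥ 10; Blair: 7 ≥ 4). Blair gets 7.
Both Opera is a pure NE (Alex: 11 ≥ 10; Blair: 12 ≥ 10). Blair gets 12.
Every other cell has a profitable deviation for at least one player. Highest of {7, 12} is 12.

12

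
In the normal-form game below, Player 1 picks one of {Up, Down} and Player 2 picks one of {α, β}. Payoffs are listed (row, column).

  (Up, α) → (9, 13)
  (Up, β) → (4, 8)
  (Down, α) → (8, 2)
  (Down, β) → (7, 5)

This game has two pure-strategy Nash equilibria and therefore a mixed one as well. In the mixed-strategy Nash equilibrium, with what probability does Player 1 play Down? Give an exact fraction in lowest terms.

5/8

Player 1's mix p on Up must make Player 2 indifferent between α and β.
Player 2's payoff from α: 13p + 2(1−p). From β: 8p + 5(1−p).
Set equal: 5p = 3(1−p) → p = 3/8.
Probability on Down is 1 − 3/8 = 5/8.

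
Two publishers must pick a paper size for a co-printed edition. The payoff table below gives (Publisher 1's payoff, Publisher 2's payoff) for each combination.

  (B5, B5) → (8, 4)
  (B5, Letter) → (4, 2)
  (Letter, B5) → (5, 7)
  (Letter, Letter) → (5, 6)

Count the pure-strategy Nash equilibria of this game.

1

Both B5: Publisher 1 gets 8 (best alternative 5); Publisher 2 gets 4 (best alternative 2). Neither deviates — NE.
Both Letter is not a NE: Publisher 2 would switch to B5 (7 > 6).
No other cell survives both best-response checks, so there is 1 pure NE.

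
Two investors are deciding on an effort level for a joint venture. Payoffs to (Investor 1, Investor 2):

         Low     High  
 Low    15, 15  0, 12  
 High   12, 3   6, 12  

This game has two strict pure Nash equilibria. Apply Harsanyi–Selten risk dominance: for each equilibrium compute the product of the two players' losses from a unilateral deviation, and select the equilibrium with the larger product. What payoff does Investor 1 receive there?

At both Low: Investor 1 loses 15 − 12 = 3 by deviating; Investor 2 loses 15 − 12 = 3. Product = 3·3 = 9.
At both High: Investor 1 loses 6 − 0 = 6 by deviating; Investor 2 loses 12 − 3 = 9. Product = 6·9 = 54.
54 > 9, so both High is risk-dominant. Investor 1's payoff there is 6.

6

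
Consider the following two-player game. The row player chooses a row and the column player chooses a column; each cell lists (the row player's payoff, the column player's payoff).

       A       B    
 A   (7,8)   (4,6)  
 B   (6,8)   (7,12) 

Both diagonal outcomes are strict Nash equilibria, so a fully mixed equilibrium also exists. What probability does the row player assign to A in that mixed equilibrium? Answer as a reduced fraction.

2/3

The row player's mix p on A must make the column player indifferent between A and B.
The column player's payoff from A: 8p + 8(1−p). From B: 6p + 12(1−p).
Set equal: 2p = 4(1−p) → p = 4/6 = 2/3.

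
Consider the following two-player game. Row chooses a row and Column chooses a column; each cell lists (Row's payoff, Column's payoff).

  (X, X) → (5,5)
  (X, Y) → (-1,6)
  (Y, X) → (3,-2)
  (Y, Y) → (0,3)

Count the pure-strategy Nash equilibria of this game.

Both Y: Row gets 0 (best alternative -1); Column gets 3 (best alternative -2). Neither deviates — NE.
Both X is not a NE: Column would switch to Y (6 > 5).
No other cell survives both best-response checks, so there is 1 pure NE.

1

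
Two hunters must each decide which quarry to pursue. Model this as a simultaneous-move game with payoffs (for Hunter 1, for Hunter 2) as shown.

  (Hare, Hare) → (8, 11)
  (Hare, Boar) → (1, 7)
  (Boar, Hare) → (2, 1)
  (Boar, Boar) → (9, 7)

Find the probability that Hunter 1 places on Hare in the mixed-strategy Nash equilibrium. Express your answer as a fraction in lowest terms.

Hunter 1's mix p on Hare must make Hunter 2 indifferent between Hare and Boar.
Hunter 2's payoff from Hare: 11p + 1(1−p). From Boar: 7p + 7(1−p).
Set equal: 4p = 6(1−p) → p = 6/10 = 3/5.

3/5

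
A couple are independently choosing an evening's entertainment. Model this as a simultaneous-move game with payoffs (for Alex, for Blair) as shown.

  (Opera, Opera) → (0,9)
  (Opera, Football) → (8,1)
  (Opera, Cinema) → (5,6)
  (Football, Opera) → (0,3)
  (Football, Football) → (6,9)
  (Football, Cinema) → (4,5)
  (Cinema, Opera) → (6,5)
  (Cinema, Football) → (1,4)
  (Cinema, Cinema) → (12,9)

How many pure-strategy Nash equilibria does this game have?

1

Both Cinema: Alex gets 12 (best alternative 5); Blair gets 9 (best alternative 5). Neither deviates — NE.
Both Football is not a NE: Alex would switch to Opera (8 > 6).
No other cell survives both best-response checks, so there is 1 pure NE.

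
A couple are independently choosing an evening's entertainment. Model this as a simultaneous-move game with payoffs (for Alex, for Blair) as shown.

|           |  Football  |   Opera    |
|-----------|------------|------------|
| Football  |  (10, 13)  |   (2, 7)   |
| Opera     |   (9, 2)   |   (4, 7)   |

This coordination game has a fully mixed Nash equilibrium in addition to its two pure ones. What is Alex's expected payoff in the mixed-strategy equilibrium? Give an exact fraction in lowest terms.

Blair mixes with probability q on Football, chosen so Alex is indifferent: 10q + 2(1−q) = 9q + 4(1−q) gives q = 2/3.
Alex's expected payoff (from either row, since indifferent) is 10·2/3 + 2·1/3 = 22/3.

22/3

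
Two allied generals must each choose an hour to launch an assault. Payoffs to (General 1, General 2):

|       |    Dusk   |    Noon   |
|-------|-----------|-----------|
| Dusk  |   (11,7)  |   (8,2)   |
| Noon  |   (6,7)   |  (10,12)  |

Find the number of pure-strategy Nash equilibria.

Both Dusk: General 1 gets 11 (best alternative 6); General 2 gets 7 (best alternative 2). Neither deviates — NE.
Both Noon: General 1 gets 10 (best alternative 8); General 2 gets 12 (best alternative 7). Neither deviates — NE.
(Noon, Dusk) is not a NE: General 1 would switch to Dusk (11 > 6).
No other cell survives both best-response checks, so there are 2 pure NE.

2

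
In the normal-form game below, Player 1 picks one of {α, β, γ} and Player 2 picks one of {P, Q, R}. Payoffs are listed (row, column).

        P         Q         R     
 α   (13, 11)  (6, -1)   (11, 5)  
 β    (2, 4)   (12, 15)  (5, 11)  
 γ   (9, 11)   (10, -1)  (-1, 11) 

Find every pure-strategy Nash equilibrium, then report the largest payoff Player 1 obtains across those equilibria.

13

(α, P) is a pure NE (Player 1: 13 ≥ 9; Player 2: 11 ≥ 5). Player 1 gets 13.
(β, Q) is a pure NE (Player 1: 12 ≥ 10; Player 2: 15 ≥ 11). Player 1 gets 12.
Every other cell has a profitable deviation for at least one player. Highest of {13, 12} is 13.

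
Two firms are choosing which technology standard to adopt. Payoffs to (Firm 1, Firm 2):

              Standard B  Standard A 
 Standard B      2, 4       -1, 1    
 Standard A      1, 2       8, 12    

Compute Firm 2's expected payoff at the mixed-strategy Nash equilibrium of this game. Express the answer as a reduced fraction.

Firm 1 mixes with probability p on Standard B, chosen so Firm 2 is indifferent: 4p + 2(1−p) = 1p + 12(1−p) gives p = 10/13.
Firm 2's expected payoff is 4·10/13 + 2·3/13 = 46/13.

46/13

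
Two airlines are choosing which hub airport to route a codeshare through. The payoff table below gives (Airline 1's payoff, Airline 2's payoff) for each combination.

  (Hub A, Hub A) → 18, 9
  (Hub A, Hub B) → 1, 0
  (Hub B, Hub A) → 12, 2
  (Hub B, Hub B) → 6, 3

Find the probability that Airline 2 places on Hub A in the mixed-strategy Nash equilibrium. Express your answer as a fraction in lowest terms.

5/11

Airline 2's mix q on Hub A must make Airline 1 indifferent between Hub A and Hub B.
Airline 1's payoff from Hub A: 18q + 1(1−q). From Hub B: 12q + 6(1−q).
Set equal: 6q = 5(1−q) → q = 5/11.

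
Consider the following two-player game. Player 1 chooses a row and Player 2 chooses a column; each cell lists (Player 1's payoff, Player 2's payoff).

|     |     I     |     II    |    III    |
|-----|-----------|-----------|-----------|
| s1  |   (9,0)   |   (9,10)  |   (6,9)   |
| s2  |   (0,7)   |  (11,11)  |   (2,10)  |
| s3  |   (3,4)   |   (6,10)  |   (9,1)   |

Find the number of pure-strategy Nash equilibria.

(s2, II): Player 1 gets 11 (best alternative 9); Player 2 gets 11 (best alternative 10). Neither deviates — NE.
(s1, I) is not a NE: Player 2 would switch to II (10 > 0).
No other cell survives both best-response checks, so there is 1 pure NE.

1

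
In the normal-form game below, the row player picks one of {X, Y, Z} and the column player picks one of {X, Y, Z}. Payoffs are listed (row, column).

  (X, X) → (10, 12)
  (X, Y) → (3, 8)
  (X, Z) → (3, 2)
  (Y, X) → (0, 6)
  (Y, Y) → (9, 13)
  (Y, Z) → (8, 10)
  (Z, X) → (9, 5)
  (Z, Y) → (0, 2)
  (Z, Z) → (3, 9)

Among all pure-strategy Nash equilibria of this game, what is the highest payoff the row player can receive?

Both X is a pure NE (the row player: 10 ≥ 9; the column player: 12 ≥ 8). The row player gets 10.
Both Y is a pure NE (the row player: 9 ≥ 3; the column player: 13 ≥ 10). The row player gets 9.
Every other cell has a profitable deviation for at least one player. Highest of {10, 9} is 10.

10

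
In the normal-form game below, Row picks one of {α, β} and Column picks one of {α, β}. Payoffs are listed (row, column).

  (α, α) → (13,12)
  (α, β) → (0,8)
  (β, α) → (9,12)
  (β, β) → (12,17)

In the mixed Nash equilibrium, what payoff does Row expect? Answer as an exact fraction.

Column mixes with probability q on α, chosen so Row is indifferent: 13q + 0(1−q) = 9q + 12(1−q) gives q = 3/4.
Row's expected payoff (from either row, since indifferent) is 13·3/4 + 0·1/4 = 39/4.

39/4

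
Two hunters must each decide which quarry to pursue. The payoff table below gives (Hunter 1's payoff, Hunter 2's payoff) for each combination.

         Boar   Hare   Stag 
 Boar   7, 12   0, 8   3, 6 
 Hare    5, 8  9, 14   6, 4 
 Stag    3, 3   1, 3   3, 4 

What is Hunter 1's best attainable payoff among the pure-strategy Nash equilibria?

9

Both Boar is a pure NE (Hunter 1: 7 ≥ 5; Hunter 2: 12 ≥ 8). Hunter 1 gets 7.
Both Hare is a pure NE (Hunter 1: 9 ≥ 1; Hunter 2: 14 ≥ 8). Hunter 1 gets 9.
Every other cell has a profitable deviation for at least one player. Highest of {7, 9} is 9.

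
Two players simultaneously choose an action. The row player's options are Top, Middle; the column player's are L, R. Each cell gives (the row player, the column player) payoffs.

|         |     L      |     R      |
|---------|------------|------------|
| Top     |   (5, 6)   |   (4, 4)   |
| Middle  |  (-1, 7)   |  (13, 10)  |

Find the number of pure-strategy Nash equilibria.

2

(Top, L): the row player gets 5 (best alternative -1); the column player gets 6 (best alternative 4). Neither deviates — NE.
(Middle, R): the row player gets 13 (best alternative 4); the column player gets 10 (best alternative 7). Neither deviates — NE.
(Top, R) is not a NE: the row player would switch to Middle (13 > 4).
No other cell survives both best-response checks, so there are 2 pure NE.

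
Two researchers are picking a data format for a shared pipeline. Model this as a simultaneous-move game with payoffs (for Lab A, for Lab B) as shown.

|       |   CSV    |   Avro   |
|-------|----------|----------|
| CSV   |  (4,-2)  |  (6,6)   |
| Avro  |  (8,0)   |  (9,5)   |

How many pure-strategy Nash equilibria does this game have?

1

Both Avro: Lab A gets 9 (best alternative 6); Lab B gets 5 (best alternative 0). Neither deviates — NE.
Both CSV is not a NE: Lab A would switch to Avro (8 > 4).
No other cell survives both best-response checks, so there is 1 pure NE.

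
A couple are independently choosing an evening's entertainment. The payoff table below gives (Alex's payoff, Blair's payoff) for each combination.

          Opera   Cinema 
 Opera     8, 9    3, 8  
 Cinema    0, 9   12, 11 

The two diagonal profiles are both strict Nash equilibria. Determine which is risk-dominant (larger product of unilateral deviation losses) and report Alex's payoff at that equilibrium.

12

At both Opera: Alex loses 8 − 0 = 8 by deviating; Blair loses 9 − 8 = 1. Product = 8·1 = 8.
At both Cinema: Alex loses 12 − 3 = 9 by deviating; Blair loses 11 − 9 = 2. Product = 9·2 = 18.
18 > 8, so both Cinema is risk-dominant. Alex's payoff there is 12.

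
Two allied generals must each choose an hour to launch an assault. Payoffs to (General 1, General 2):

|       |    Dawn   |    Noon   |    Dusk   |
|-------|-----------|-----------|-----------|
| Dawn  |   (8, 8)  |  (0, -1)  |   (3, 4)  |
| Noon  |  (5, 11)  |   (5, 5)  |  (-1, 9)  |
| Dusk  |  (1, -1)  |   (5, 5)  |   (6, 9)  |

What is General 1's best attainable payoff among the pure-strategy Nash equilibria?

Both Dawn is a pure NE (General 1: 8 ≥ 5; General 2: 8 ≥ 4). General 1 gets 8.
Both Dusk is a pure NE (General 1: 6 ≥ 3; General 2: 9 ≥ 5). General 1 gets 6.
Every other cell has a profitable deviation for at least one player. Highest of {8, 6} is 8.

8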